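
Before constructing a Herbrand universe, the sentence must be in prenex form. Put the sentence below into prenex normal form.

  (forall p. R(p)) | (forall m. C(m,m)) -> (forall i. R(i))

Eliminate → and ↔ using ¬ and ∨.
  ~((forall p. R(p)) | (forall m. C(m,m))) | (forall i. R(i))
Drive negations inward (¬∀x A ≡ ∃x ¬A, ¬∃x A ≡ ∀x ¬A, De Morgan for ∧/∨):
  (exists p. ~R(p)) & (exists m. ~C(m,m)) | (forall i. R(i))
All bound variables are already distinct, so no renaming is needed.
Finally move all quantifiers to the prefix:
  exists p. exists m. forall i. (~R(p) & ~C(m,m) | R(i))

exists p. exists m. forall i. (~R(p) & ~C(m,m) | R(i))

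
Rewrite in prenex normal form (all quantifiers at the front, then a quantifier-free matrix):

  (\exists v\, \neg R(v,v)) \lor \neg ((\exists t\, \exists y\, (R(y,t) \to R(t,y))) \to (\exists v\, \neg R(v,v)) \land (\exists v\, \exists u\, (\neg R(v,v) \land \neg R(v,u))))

\exists v\, \exists t\, \exists y\, \forall w1\, \forall p\, \forall u\, (\neg R(v,v) \lor (\neg R(y,t) \lor R(t,y)) \land (R(w1,w1) \lor R(p,p) \lor R(p,u)))

Rewrite implications/biconditionals: A → B as ¬A ∨ B.
  (\exists v\, \neg R(v,v)) \lor \neg (\neg (\exists t\, \exists y\, (\neg R(y,t) \lor R(t,y))) \lor (\exists v\, \neg R(v,v)) \land (\exists v\, \exists u\, (\neg R(v,v) \land \neg R(v,u))))
Drive negations inward (¬∀x A ≡ ∃x ¬A, ¬∃x A ≡ ∀x ¬A, De Morgan for ∧/∨):
  (\exists v\, \neg R(v,v)) \lor (\exists t\, \exists y\, (\neg R(y,t) \lor R(t,y))) \land ((\forall v\, R(v,v)) \lor (\forall v\, \forall u\, (R(v,v) \lor R(v,u))))
Give each quantifier a distinct variable: v↦w1, v↦p.
  (\exists v\, \neg R(v,v)) \lor (\exists t\, \exists y\, (\neg R(y,t) \lor R(t,y))) \land ((\forall w1\, R(w1,w1)) \lor (\forall p\, \forall u\, (R(p,p) \lor R(p,u))))
Pull the quantifiers to the front (each side's bound variable is not free in the other side):
  \exists v\, \exists t\, \exists y\, \forall w1\, \forall p\, \forall u\, (\neg R(v,v) \lor (\neg R(y,t) \lor R(t,y)) \land (R(w1,w1) \lor R(p,p) \lor R(p,u)))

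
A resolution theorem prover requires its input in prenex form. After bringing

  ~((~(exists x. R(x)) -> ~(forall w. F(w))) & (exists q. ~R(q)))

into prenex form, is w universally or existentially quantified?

universal

First replace A → B with ¬A ∨ B.
  ~((~~(exists x. R(x)) | ~(forall w. F(w))) & (exists q. ~R(q)))
Drive negations inward (¬∀x A ≡ ∃x ¬A, ¬∃x A ≡ ∀x ¬A, De Morgan for ∧/∨):
  (forall x. ~R(x)) & (forall w. F(w)) | (forall q. R(q))
All bound variables are already distinct, so no renaming is needed.
Pull the quantifiers to the front (each side's bound variable is not free in the other side):
  forall x. forall w. forall q. (~R(x) & F(w) | R(q))
The quantifier forall w sits under an even number of negations (counting the antecedent side of each →), so it remains universal.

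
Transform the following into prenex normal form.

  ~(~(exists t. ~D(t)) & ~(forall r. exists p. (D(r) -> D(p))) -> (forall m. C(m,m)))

forall t. exists r. forall p. exists m. (D(t) & D(r) & ~D(p) & ~C(m,m))

First replace A → B with ¬A ∨ B.
  ~(~(~(exists t. ~D(t)) & ~(forall r. exists p. (~D(r) | D(p)))) | (forall m. C(m,m)))
Push ¬ through the quantifiers and connectives to reach negation normal form:
  (forall t. D(t)) & (exists r. forall p. (D(r) & ~D(p))) & (exists m. ~C(m,m))
All bound variables are already distinct, so no renaming is needed.
Pull the quantifiers to the front (each side's bound variable is not free in the other side):
  forall t. exists r. forall p. exists m. (D(t) & D(r) & ~D(p) & ~C(m,m))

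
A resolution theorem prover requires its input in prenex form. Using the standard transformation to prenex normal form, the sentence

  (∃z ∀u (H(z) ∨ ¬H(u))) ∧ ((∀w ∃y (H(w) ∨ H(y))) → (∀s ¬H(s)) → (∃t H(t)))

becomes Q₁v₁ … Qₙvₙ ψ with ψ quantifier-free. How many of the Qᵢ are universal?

Rewrite implications/biconditionals: A → B as ¬A ∨ B.
  (∃z ∀u (H(z) ∨ ¬H(u))) ∧ (¬(∀w ∃y (H(w) ∨ H(y))) ∨ ¬(∀s ¬H(s)) ∨ (∃t H(t)))
Push ¬ through the quantifiers and connectives to reach negation normal form:
  (∃z ∀u (H(z) ∨ ¬H(u))) ∧ ((∃w ∀y (¬H(w) ∧ ¬H(y))) ∨ (∃s H(s)) ∨ (∃t H(t)))
All bound variables are already distinct, so no renaming is needed.
Pull the quantifiers to the front (each side's bound variable is not free in the other side):
  ∃z ∀u ∃w ∀y ∃s ∃t ((H(z) ∨ ¬H(u)) ∧ (¬H(w) ∧ ¬H(y) ∨ H(s) ∨ H(t)))
The prefix is ∃z ∀u ∃w ∀y ∃s ∃t: 2 universal, 4 existential.

2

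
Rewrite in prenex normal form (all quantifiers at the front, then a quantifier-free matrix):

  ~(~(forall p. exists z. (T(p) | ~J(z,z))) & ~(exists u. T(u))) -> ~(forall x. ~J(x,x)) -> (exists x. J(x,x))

exists p. forall z. forall u. forall x. exists b. (~T(p) & J(z,z) & ~T(u) | ~J(x,x) | J(b,b))

First replace A → B with ¬A ∨ B.
  ~~(~(forall p. exists z. (T(p) | ~J(z,z))) & ~(exists u. T(u))) | ~~(forall x. ~J(x,x)) | (exists x. J(x,x))
Push ¬ through the quantifiers and connectives to reach negation normal form:
  (exists p. forall z. (~T(p) & J(z,z))) & (forall u. ~T(u)) | (forall x. ~J(x,x)) | (exists x. J(x,x))
Rename bound variables to avoid capture: x↦b.
  (exists p. forall z. (~T(p) & J(z,z))) & (forall u. ~T(u)) | (forall x. ~J(x,x)) | (exists b. J(b,b))
Finally move all quantifiers to the prefix:
  exists p. forall z. forall u. forall x. exists b. (~T(p) & J(z,z) & ~T(u) | ~J(x,x) | J(b,b))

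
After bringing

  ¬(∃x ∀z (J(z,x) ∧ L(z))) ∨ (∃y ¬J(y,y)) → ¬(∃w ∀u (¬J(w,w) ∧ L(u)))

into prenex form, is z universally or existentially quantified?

universal

Rewrite implications/biconditionals: A → B as ¬A ∨ B.
  ¬(¬(∃x ∀z (J(z,x) ∧ L(z))) ∨ (∃y ¬J(y,y))) ∨ ¬(∃w ∀u (¬J(w,w) ∧ L(u)))
Push ¬ through the quantifiers and connectives to reach negation normal form:
  (∃x ∀z (J(z,x) ∧ L(z))) ∧ (∀y J(y,y)) ∨ (∀w ∃u (J(w,w) ∨ ¬L(u)))
Finally move all quantifiers to the prefix:
  ∃x ∀z ∀y ∀w ∃u (J(z,x) ∧ L(z) ∧ J(y,y) ∨ J(w,w) ∨ ¬L(u))
The quantifier ∀z sits under an even number of negations (counting the antecedent side of each →), so it remains universal.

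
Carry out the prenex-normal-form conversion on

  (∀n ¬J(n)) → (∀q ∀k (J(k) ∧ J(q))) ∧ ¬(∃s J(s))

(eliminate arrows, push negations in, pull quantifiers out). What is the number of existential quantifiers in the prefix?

First replace A → B with ¬A ∨ B.
  ¬(∀n ¬J(n)) ∨ (∀q ∀k (J(k) ∧ J(q))) ∧ ¬(∃s J(s))
Push ¬ through the quantifiers and connectives to reach negation normal form:
  (∃n J(n)) ∨ (∀q ∀k (J(k) ∧ J(q))) ∧ (∀s ¬J(s))
All bound variables are already distinct, so no renaming is needed.
Extract every quantifier outward, since the variables are now distinct and don't occur free across branches:
  ∃n ∀q ∀k ∀s (J(n) ∨ J(k) ∧ J(q) ∧ ¬J(s))
The prefix is ∃n ∀q ∀k ∀s: 3 universal, 1 existential.

1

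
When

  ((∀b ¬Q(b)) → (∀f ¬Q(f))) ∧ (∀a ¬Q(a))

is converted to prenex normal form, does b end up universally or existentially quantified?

existential

Eliminate → and ↔ using ¬ and ∨.
  (¬(∀b ¬Q(b)) ∨ (∀f ¬Q(f))) ∧ (∀a ¬Q(a))
Move each ¬ inward, flipping quantifiers it crosses:
  ((∃b Q(b)) ∨ (∀f ¬Q(f))) ∧ (∀a ¬Q(a))
All bound variables are already distinct, so no renaming is needed.
Extract every quantifier outward, since the variables are now distinct and don't occur free across branches:
  ∃b ∀f ∀a ((Q(b) ∨ ¬Q(f)) ∧ ¬Q(a))
The quantifier ∀b sits under an odd number of negations (counting the antecedent side of each →), so it flips to ∃b.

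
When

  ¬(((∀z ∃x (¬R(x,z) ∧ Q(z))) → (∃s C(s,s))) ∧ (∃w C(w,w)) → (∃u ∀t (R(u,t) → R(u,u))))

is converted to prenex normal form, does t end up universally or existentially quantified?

Rewrite implications/biconditionals: A → B as ¬A ∨ B.
  ¬(¬((¬(∀z ∃x (¬R(x,z) ∧ Q(z))) ∨ (∃s C(s,s))) ∧ (∃w C(w,w))) ∨ (∃u ∀t (¬R(u,t) ∨ R(u,u))))
Move each ¬ inward, flipping quantifiers it crosses:
  ((∃z ∀x (R(x,z) ∨ ¬Q(z))) ∨ (∃s C(s,s))) ∧ (∃w C(w,w)) ∧ (∀u ∃t (R(u,t) ∧ ¬R(u,u)))
Pull the quantifiers to the front (each side's bound variable is not free in the other side):
  ∃z ∀x ∃s ∃w ∀u ∃t ((R(x,z) ∨ ¬Q(z) ∨ C(s,s)) ∧ C(w,w) ∧ R(u,t) ∧ ¬R(u,u))
The quantifier ∀t sits under an odd number of negations (counting the antecedent side of each →), so it flips to ∃t.

existential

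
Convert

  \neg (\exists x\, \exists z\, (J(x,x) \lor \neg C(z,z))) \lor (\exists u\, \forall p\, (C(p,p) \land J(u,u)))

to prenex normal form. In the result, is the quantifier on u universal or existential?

existential

Push ¬ through the quantifiers and connectives to reach negation normal form:
  (\forall x\, \forall z\, (\neg J(x,x) \land C(z,z))) \lor (\exists u\, \forall p\, (C(p,p) \land J(u,u)))
All bound variables are already distinct, so no renaming is needed.
Extract every quantifier outward, since the variables are now distinct and don't occur free across branches:
  \forall x\, \forall z\, \exists u\, \forall p\, (\neg J(x,x) \land C(z,z) \lor C(p,p) \land J(u,u))
The quantifier \exists u sits under an even number of negations, so it remains existential.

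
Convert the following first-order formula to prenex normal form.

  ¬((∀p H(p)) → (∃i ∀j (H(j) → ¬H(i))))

∀p ∀i ∃j (H(p) ∧ H(j) ∧ H(i))

First replace A → B with ¬A ∨ B.
  ¬(¬(∀p H(p)) ∨ (∃i ∀j (¬H(j) ∨ ¬H(i))))
Move each ¬ inward, flipping quantifiers it crosses:
  (∀p H(p)) ∧ (∀i ∃j (H(j) ∧ H(i)))
Finally move all quantifiers to the prefix:
  ∀p ∀i ∃j (H(p) ∧ H(j) ∧ H(i))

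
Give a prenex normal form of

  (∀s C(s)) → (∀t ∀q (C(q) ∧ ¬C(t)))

∃s ∀t ∀q (¬C(s) ∨ C(q) ∧ ¬C(t))

First replace A → B with ¬A ∨ B.
  ¬(∀s C(s)) ∨ (∀t ∀q (C(q) ∧ ¬C(t)))
Move each ¬ inward, flipping quantifiers it crosses:
  (∃s ¬C(s)) ∨ (∀t ∀q (C(q) ∧ ¬C(t)))
All bound variables are already distinct, so no renaming is needed.
Pull the quantifiers to the front (each side's bound variable is not free in the other side):
  ∃s ∀t ∀q (¬C(s) ∨ C(q) ∧ ¬C(t))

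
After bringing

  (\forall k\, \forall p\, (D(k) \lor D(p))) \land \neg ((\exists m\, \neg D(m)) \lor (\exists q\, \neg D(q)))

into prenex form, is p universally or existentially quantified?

universal

Move each ¬ inward, flipping quantifiers it crosses:
  (\forall k\, \forall p\, (D(k) \lor D(p))) \land (\forall m\, D(m)) \land (\forall q\, D(q))
All bound variables are already distinct, so no renaming is needed.
Finally move all quantifiers to the prefix:
  \forall k\, \forall p\, \forall m\, \forall q\, ((D(k) \lor D(p)) \land D(m) \land D(q))
The quantifier \forall p sits under an even number of negations, so it remains universal.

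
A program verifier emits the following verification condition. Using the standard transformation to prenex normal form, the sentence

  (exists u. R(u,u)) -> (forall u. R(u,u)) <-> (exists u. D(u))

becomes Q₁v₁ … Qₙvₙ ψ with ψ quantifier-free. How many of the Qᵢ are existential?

Rewrite implications/biconditionals: A → B as ¬A ∨ B; A ↔ B as (¬A ∨ B) ∧ (¬B ∨ A).
  (~(~(exists u. R(u,u)) | (forall u. R(u,u))) | (exists u. D(u))) & (~(exists u. D(u)) | ~(exists u. R(u,u)) | (forall u. R(u,u)))
Drive negations inward (¬∀x A ≡ ∃x ¬A, ¬∃x A ≡ ∀x ¬A, De Morgan for ∧/∨):
  ((exists u. R(u,u)) & (exists u. ~R(u,u)) | (exists u. D(u))) & ((forall u. ~D(u)) | (forall u. ~R(u,u)) | (forall u. R(u,u)))
Standardize variables apart so no two quantifiers bind the same name: u↦t, u↦v1, u↦x1, u↦y, u↦x.
  ((exists u. R(u,u)) & (exists t. ~R(t,t)) | (exists v1. D(v1))) & ((forall x1. ~D(x1)) | (forall y. ~R(y,y)) | (forall x. R(x,x)))
Finally move all quantifiers to the prefix:
  exists u. exists t. exists v1. forall x1. forall y. forall x. ((R(u,u) & ~R(t,t) | D(v1)) & (~D(x1) | ~R(y,y) | R(x,x)))
The prefix is exists u exists t exists v1 forall x1 forall y forall x: 3 universal, 3 existential.

3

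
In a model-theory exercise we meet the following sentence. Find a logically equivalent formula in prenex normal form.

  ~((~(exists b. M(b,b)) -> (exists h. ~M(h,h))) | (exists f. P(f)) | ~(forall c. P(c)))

Rewrite implications/biconditionals: A → B as ¬A ∨ B.
  ~(~~(exists b. M(b,b)) | (exists h. ~M(h,h)) | (exists f. P(f)) | ~(forall c. P(c)))
Drive negations inward (¬∀x A ≡ ∃x ¬A, ¬∃x A ≡ ∀x ¬A, De Morgan for ∧/∨):
  (forall b. ~M(b,b)) & (forall h. M(h,h)) & (forall f. ~P(f)) & (forall c. P(c))
All bound variables are already distinct, so no renaming is needed.
Extract every quantifier outward, since the variables are now distinct and don't occur free across branches:
  forall b. forall h. forall f. forall c. (~M(b,b) & M(h,h) & ~P(f) & P(c))

forall b. forall h. forall f. forall c. (~M(b,b) & M(h,h) & ~P(f) & P(c))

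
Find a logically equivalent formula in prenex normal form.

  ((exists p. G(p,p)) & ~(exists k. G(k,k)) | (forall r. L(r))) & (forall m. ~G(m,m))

Drive negations inward (¬∀x A ≡ ∃x ¬A, ¬∃x A ≡ ∀x ¬A, De Morgan for ∧/∨):
  ((exists p. G(p,p)) & (forall k. ~G(k,k)) | (forall r. L(r))) & (forall m. ~G(m,m))
Extract every quantifier outward, since the variables are now distinct and don't occur free across branches:
  exists p. forall k. forall r. forall m. ((G(p,p) & ~G(k,k) | L(r)) & ~G(m,m))

exists p. forall k. forall r. forall m. ((G(p,p) & ~G(k,k) | L(r)) & ~G(m,m))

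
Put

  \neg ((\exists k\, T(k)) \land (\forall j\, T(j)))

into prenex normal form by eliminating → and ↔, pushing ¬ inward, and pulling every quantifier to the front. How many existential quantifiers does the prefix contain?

1

Push ¬ through the quantifiers and connectives to reach negation normal form:
  (\forall k\, \neg T(k)) \lor (\exists j\, \neg T(j))
All bound variables are already distinct, so no renaming is needed.
Extract every quantifier outward, since the variables are now distinct and don't occur free across branches:
  \forall k\, \exists j\, (\neg T(k) \lor \neg T(j))
The prefix is \forall k \exists j: 1 universal, 1 existential.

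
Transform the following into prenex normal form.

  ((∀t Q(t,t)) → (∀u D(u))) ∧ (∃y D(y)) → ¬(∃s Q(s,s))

Rewrite implications/biconditionals: A → B as ¬A ∨ B.
  ¬((¬(∀t Q(t,t)) ∨ (∀u D(u))) ∧ (∃y D(y))) ∨ ¬(∃s Q(s,s))
Move each ¬ inward, flipping quantifiers it crosses:
  (∀t Q(t,t)) ∧ (∃u ¬D(u)) ∨ (∀y ¬D(y)) ∨ (∀s ¬Q(s,s))
Pull the quantifiers to the front (each side's bound variable is not free in the other side):
  ∀t ∃u ∀y ∀s (Q(t,t) ∧ ¬D(u) ∨ ¬D(y) ∨ ¬Q(s,s))

∀t ∃u ∀y ∀s (Q(t,t) ∧ ¬D(u) ∨ ¬D(y) ∨ ¬Q(s,s))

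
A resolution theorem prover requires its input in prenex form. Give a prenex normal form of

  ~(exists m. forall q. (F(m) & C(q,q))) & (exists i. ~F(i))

forall m. exists q. exists i. ((~F(m) | ~C(q,q)) & ~F(i))

Drive negations inward (¬∀x A ≡ ∃x ¬A, ¬∃x A ≡ ∀x ¬A, De Morgan for ∧/∨):
  (forall m. exists q. (~F(m) | ~C(q,q))) & (exists i. ~F(i))
All bound variables are already distinct, so no renaming is needed.
Finally move all quantifiers to the prefix:
  forall m. exists q. exists i. ((~F(m) | ~C(q,q)) & ~F(i))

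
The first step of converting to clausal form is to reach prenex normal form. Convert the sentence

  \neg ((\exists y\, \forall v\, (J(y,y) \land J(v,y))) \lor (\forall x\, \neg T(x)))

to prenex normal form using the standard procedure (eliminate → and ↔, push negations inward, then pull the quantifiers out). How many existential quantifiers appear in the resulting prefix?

Move each ¬ inward, flipping quantifiers it crosses:
  (\forall y\, \exists v\, (\neg J(y,y) \lor \neg J(v,y))) \land (\exists x\, T(x))
Finally move all quantifiers to the prefix:
  \forall y\, \exists v\, \exists x\, ((\neg J(y,y) \lor \neg J(v,y)) \land T(x))
The prefix is \forall y \exists v \exists x: 1 universal, 2 existential.

2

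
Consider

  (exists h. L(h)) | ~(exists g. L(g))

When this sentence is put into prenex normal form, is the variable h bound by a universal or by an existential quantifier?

existential

Push ¬ through the quantifiers and connectives to reach negation normal form:
  (exists h. L(h)) | (forall g. ~L(g))
All bound variables are already distinct, so no renaming is needed.
Finally move all quantifiers to the prefix:
  exists h. forall g. (L(h) | ~L(g))
The quantifier exists h sits under an even number of negations, so it remains existential.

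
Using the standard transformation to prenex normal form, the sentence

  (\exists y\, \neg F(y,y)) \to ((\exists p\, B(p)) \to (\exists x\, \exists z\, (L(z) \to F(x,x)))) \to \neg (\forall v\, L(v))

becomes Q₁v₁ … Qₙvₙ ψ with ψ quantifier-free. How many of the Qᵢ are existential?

Rewrite implications/biconditionals: A → B as ¬A ∨ B.
  \neg (\exists y\, \neg F(y,y)) \lor \neg (\neg (\exists p\, B(p)) \lor (\exists x\, \exists z\, (\neg L(z) \lor F(x,x)))) \lor \neg (\forall v\, L(v))
Move each ¬ inward, flipping quantifiers it crosses:
  (\forall y\, F(y,y)) \lor (\exists p\, B(p)) \land (\forall x\, \forall z\, (L(z) \land \neg F(x,x))) \lor (\exists v\, \neg L(v))
All bound variables are already distinct, so no renaming is needed.
Extract every quantifier outward, since the variables are now distinct and don't occur free across branches:
  \forall y\, \exists p\, \forall x\, \forall z\, \exists v\, (F(y,y) \lor B(p) \land L(z) \land \neg F(x,x) \lor \neg L(v))
The prefix is \forall y \exists p \forall x \forall z \exists v: 3 universal, 2 existential.

2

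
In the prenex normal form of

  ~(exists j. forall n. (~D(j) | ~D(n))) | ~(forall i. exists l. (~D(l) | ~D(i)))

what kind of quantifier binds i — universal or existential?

Move each ¬ inward, flipping quantifiers it crosses:
  (forall j. exists n. (D(j) & D(n))) | (exists i. forall l. (D(l) & D(i)))
All bound variables are already distinct, so no renaming is needed.
Pull the quantifiers to the front (each side's bound variable is not free in the other side):
  forall j. exists n. exists i. forall l. (D(j) & D(n) | D(l) & D(i))
The quantifier forall i sits under an odd number of negations, so it flips to exists i.

existential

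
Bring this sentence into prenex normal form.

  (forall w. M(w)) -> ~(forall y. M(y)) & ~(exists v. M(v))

exists w. exists y. forall v. (~M(w) | ~M(y) & ~M(v))

First replace A → B with ¬A ∨ B.
  ~(forall w. M(w)) | ~(forall y. M(y)) & ~(exists v. M(v))
Move each ¬ inward, flipping quantifiers it crosses:
  (exists w. ~M(w)) | (exists y. ~M(y)) & (forall v. ~M(v))
Pull the quantifiers to the front (each side's bound variable is not free in the other side):
  exists w. exists y. forall v. (~M(w) | ~M(y) & ~M(v))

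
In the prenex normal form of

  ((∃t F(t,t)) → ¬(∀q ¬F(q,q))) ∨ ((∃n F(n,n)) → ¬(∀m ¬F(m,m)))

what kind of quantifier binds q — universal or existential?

First replace A → B with ¬A ∨ B.
  ¬(∃t F(t,t)) ∨ ¬(∀q ¬F(q,q)) ∨ ¬(∃n F(n,n)) ∨ ¬(∀m ¬F(m,m))
Drive negations inward (¬∀x A ≡ ∃x ¬A, ¬∃x A ≡ ∀x ¬A, De Morgan for ∧/∨):
  (∀t ¬F(t,t)) ∨ (∃q F(q,q)) ∨ (∀n ¬F(n,n)) ∨ (∃m F(m,m))
Extract every quantifier outward, since the variables are now distinct and don't occur free across branches:
  ∀t ∃q ∀n ∃m (¬F(t,t) ∨ F(q,q) ∨ ¬F(n,n) ∨ F(m,m))
The quantifier ∀q sits under an odd number of negations (counting the antecedent side of each →), so it flips to ∃q.

existential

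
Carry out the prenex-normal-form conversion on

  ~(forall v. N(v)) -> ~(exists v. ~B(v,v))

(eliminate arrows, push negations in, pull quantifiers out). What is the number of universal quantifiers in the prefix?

Eliminate → and ↔ using ¬ and ∨.
  ~~(forall v. N(v)) | ~(exists v. ~B(v,v))
Drive negations inward (¬∀x A ≡ ∃x ¬A, ¬∃x A ≡ ∀x ¬A, De Morgan for ∧/∨):
  (forall v. N(v)) | (forall v. B(v,v))
Standardize variables apart so no two quantifiers bind the same name: v↦y1.
  (forall v. N(v)) | (forall y1. B(y1,y1))
Pull the quantifiers to the front (each side's bound variable is not free in the other side):
  forall v. forall y1. (N(v) | B(y1,y1))
The prefix is forall v forall y1: 2 universal, 0 existential.

2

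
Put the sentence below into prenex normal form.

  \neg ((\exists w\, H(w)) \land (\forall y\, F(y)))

\forall w\, \exists y\, (\neg H(w) \lor \neg F(y))

Push ¬ through the quantifiers and connectives to reach negation normal form:
  (\forall w\, \neg H(w)) \lor (\exists y\, \neg F(y))
All bound variables are already distinct, so no renaming is needed.
Extract every quantifier outward, since the variables are now distinct and don't occur free across branches:
  \forall w\, \exists y\, (\neg H(w) \lor \neg F(y))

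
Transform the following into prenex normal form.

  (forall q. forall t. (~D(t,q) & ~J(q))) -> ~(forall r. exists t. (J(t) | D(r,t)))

exists q. exists t. exists r. forall p. (D(t,q) | J(q) | ~J(p) & ~D(r,p))

Rewrite implications/biconditionals: A → B as ¬A ∨ B.
  ~(forall q. forall t. (~D(t,q) & ~J(q))) | ~(forall r. exists t. (J(t) | D(r,t)))
Move each ¬ inward, flipping quantifiers it crosses:
  (exists q. exists t. (D(t,q) | J(q))) | (exists r. forall t. (~J(t) & ~D(r,t)))
Standardize variables apart so no two quantifiers bind the same name: t↦p.
  (exists q. exists t. (D(t,q) | J(q))) | (exists r. forall p. (~J(p) & ~D(r,p)))
Pull the quantifiers to the front (each side's bound variable is not free in the other side):
  exists q. exists t. exists r. forall p. (D(t,q) | J(q) | ~J(p) & ~D(r,p))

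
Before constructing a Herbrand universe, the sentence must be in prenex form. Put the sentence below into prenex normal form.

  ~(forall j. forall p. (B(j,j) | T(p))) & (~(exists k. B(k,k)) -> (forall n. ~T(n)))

exists j. exists p. exists k. forall n. (~B(j,j) & ~T(p) & (B(k,k) | ~T(n)))

Eliminate → and ↔ using ¬ and ∨.
  ~(forall j. forall p. (B(j,j) | T(p))) & (~~(exists k. B(k,k)) | (forall n. ~T(n)))
Move each ¬ inward, flipping quantifiers it crosses:
  (exists j. exists p. (~B(j,j) & ~T(p))) & ((exists k. B(k,k)) | (forall n. ~T(n)))
Finally move all quantifiers to the prefix:
  exists j. exists p. exists k. forall n. (~B(j,j) & ~T(p) & (B(k,k) | ~T(n)))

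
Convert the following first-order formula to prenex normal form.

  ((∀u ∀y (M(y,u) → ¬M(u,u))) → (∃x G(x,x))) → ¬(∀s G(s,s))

Rewrite implications/biconditionals: A → B as ¬A ∨ B.
  ¬(¬(∀u ∀y (¬M(y,u) ∨ ¬M(u,u))) ∨ (∃x G(x,x))) ∨ ¬(∀s G(s,s))
Drive negations inward (¬∀x A ≡ ∃x ¬A, ¬∃x A ≡ ∀x ¬A, De Morgan for ∧/∨):
  (∀u ∀y (¬M(y,u) ∨ ¬M(u,u))) ∧ (∀x ¬G(x,x)) ∨ (∃s ¬G(s,s))
Finally move all quantifiers to the prefix:
  ∀u ∀y ∀x ∃s ((¬M(y,u) ∨ ¬M(u,u)) ∧ ¬G(x,x) ∨ ¬G(s,s))

∀u ∀y ∀x ∃s ((¬M(y,u) ∨ ¬M(u,u)) ∧ ¬G(x,x) ∨ ¬G(s,s))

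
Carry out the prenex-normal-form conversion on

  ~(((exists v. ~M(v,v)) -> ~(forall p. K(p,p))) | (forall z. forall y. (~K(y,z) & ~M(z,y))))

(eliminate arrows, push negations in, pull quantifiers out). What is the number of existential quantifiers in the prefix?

3

Rewrite implications/biconditionals: A → B as ¬A ∨ B.
  ~(~(exists v. ~M(v,v)) | ~(forall p. K(p,p)) | (forall z. forall y. (~K(y,z) & ~M(z,y))))
Move each ¬ inward, flipping quantifiers it crosses:
  (exists v. ~M(v,v)) & (forall p. K(p,p)) & (exists z. exists y. (K(y,z) | M(z,y)))
All bound variables are already distinct, so no renaming is needed.
Extract every quantifier outward, since the variables are now distinct and don't occur free across branches:
  exists v. forall p. exists z. exists y. (~M(v,v) & K(p,p) & (K(y,z) | M(z,y)))
The prefix is exists v forall p exists z exists y: 1 universal, 3 existential.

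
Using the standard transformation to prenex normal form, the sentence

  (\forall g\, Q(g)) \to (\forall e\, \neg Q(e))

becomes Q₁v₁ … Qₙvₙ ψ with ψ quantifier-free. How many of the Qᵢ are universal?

1

First replace A → B with ¬A ∨ B.
  \neg (\forall g\, Q(g)) \lor (\forall e\, \neg Q(e))
Move each ¬ inward, flipping quantifiers it crosses:
  (\exists g\, \neg Q(g)) \lor (\forall e\, \neg Q(e))
Finally move all quantifiers to the prefix:
  \exists g\, \forall e\, (\neg Q(g) \lor \neg Q(e))
The prefix is \exists g \forall e: 1 universal, 1 existential.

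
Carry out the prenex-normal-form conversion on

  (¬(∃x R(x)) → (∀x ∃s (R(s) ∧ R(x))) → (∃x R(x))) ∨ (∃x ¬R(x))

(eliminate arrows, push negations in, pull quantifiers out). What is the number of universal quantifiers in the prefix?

1

Eliminate → and ↔ using ¬ and ∨.
  ¬¬(∃x R(x)) ∨ ¬(∀x ∃s (R(s) ∧ R(x))) ∨ (∃x R(x)) ∨ (∃x ¬R(x))
Drive negations inward (¬∀x A ≡ ∃x ¬A, ¬∃x A ≡ ∀x ¬A, De Morgan for ∧/∨):
  (∃x R(x)) ∨ (∃x ∀s (¬R(s) ∨ ¬R(x))) ∨ (∃x R(x)) ∨ (∃x ¬R(x))
Rename bound variables to avoid capture: x↦y, x↦y1, x↦z.
  (∃x R(x)) ∨ (∃y ∀s (¬R(s) ∨ ¬R(y))) ∨ (∃y1 R(y1)) ∨ (∃z ¬R(z))
Extract every quantifier outward, since the variables are now distinct and don't occur free across branches:
  ∃x ∃y ∀s ∃y1 ∃z (R(x) ∨ ¬R(s) ∨ ¬R(y) ∨ R(y1) ∨ ¬R(z))
The prefix is ∃x ∃y ∀s ∃y1 ∃z: 1 universal, 4 existential.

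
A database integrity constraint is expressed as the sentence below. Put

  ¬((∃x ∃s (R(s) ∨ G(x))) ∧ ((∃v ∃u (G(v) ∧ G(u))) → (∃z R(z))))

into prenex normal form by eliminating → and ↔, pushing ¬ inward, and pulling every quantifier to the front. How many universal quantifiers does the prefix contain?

3

Rewrite implications/biconditionals: A → B as ¬A ∨ B.
  ¬((∃x ∃s (R(s) ∨ G(x))) ∧ (¬(∃v ∃u (G(v) ∧ G(u))) ∨ (∃z R(z))))
Drive negations inward (¬∀x A ≡ ∃x ¬A, ¬∃x A ≡ ∀x ¬A, De Morgan for ∧/∨):
  (∀x ∀s (¬R(s) ∧ ¬G(x))) ∨ (∃v ∃u (G(v) ∧ G(u))) ∧ (∀z ¬R(z))
Finally move all quantifiers to the prefix:
  ∀x ∀s ∃v ∃u ∀z (¬R(s) ∧ ¬G(x) ∨ G(v) ∧ G(u) ∧ ¬R(z))
The prefix is ∀x ∀s ∃v ∃u ∀z: 3 universal, 2 existential.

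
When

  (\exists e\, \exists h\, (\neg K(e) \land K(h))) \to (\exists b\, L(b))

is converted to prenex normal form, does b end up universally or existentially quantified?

existential

Eliminate → and ↔ using ¬ and ∨.
  \neg (\exists e\, \exists h\, (\neg K(e) \land K(h))) \lor (\exists b\, L(b))
Move each ¬ inward, flipping quantifiers it crosses:
  (\forall e\, \forall h\, (K(e) \lor \neg K(h))) \lor (\exists b\, L(b))
All bound variables are already distinct, so no renaming is needed.
Pull the quantifiers to the front (each side's bound variable is not free in the other side):
  \forall e\, \forall h\, \exists b\, (K(e) \lor \neg K(h) \lor L(b))
The quantifier \exists b sits under an even number of negations (counting the antecedent side of each →), so it remains existential.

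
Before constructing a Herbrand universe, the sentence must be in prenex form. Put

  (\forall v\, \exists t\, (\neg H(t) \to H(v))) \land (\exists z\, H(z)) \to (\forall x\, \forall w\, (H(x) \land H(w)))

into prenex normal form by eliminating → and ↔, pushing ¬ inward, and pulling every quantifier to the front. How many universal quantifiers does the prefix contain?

4

Rewrite implications/biconditionals: A → B as ¬A ∨ B.
  \neg ((\forall v\, \exists t\, (\neg \neg H(t) \lor H(v))) \land (\exists z\, H(z))) \lor (\forall x\, \forall w\, (H(x) \land H(w)))
Move each ¬ inward, flipping quantifiers it crosses:
  (\exists v\, \forall t\, (\neg H(t) \land \neg H(v))) \lor (\forall z\, \neg H(z)) \lor (\forall x\, \forall w\, (H(x) \land H(w)))
All bound variables are already distinct, so no renaming is needed.
Pull the quantifiers to the front (each side's bound variable is not free in the other side):
  \exists v\, \forall t\, \forall z\, \forall x\, \forall w\, (\neg H(t) \land \neg H(v) \lor \neg H(z) \lor H(x) \land H(w))
The prefix is \exists v \forall t \forall z \forall x \forall w: 4 universal, 1 existential.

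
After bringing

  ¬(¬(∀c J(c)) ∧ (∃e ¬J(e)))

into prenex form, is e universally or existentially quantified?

universal

Move each ¬ inward, flipping quantifiers it crosses:
  (∀c J(c)) ∨ (∀e J(e))
Extract every quantifier outward, since the variables are now distinct and don't occur free across branches:
  ∀c ∀e (J(c) ∨ J(e))
The quantifier ∃e sits under an odd number of negations, so it flips to ∀e.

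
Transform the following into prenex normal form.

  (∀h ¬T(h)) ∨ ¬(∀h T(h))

∀h ∃c (¬T(h) ∨ ¬T(c))

Push ¬ through the quantifiers and connectives to reach negation normal form:
  (∀h ¬T(h)) ∨ (∃h ¬T(h))
Standardize variables apart so no two quantifiers bind the same name: h↦c.
  (∀h ¬T(h)) ∨ (∃c ¬T(c))
Pull the quantifiers to the front (each side's bound variable is not free in the other side):
  ∀h ∃c (¬T(h) ∨ ¬T(c))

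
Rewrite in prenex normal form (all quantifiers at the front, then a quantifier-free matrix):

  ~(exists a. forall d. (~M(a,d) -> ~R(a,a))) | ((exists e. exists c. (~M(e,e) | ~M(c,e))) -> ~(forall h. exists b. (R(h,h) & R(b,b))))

Eliminate → and ↔ using ¬ and ∨.
  ~(exists a. forall d. (~~M(a,d) | ~R(a,a))) | ~(exists e. exists c. (~M(e,e) | ~M(c,e))) | ~(forall h. exists b. (R(h,h) & R(b,b)))
Drive negations inward (¬∀x A ≡ ∃x ¬A, ¬∃x A ≡ ∀x ¬A, De Morgan for ∧/∨):
  (forall a. exists d. (~M(a,d) & R(a,a))) | (forall e. forall c. (M(e,e) & M(c,e))) | (exists h. forall b. (~R(h,h) | ~R(b,b)))
Finally move all quantifiers to the prefix:
  forall a. exists d. forall e. forall c. exists h. forall b. (~M(a,d) & R(a,a) | M(e,e) & M(c,e) | ~R(h,h) | ~R(b,b))

forall a. exists d. forall e. forall c. exists h. forall b. (~M(a,d) & R(a,a) | M(e,e) & M(c,e) | ~R(h,h) | ~R(b,b))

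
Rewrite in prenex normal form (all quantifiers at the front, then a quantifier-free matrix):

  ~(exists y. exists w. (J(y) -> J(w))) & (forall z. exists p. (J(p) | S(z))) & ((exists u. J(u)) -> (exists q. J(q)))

First replace A → B with ¬A ∨ B.
  ~(exists y. exists w. (~J(y) | J(w))) & (forall z. exists p. (J(p) | S(z))) & (~(exists u. J(u)) | (exists q. J(q)))
Drive negations inward (¬∀x A ≡ ∃x ¬A, ¬∃x A ≡ ∀x ¬A, De Morgan for ∧/∨):
  (forall y. forall w. (J(y) & ~J(w))) & (forall z. exists p. (J(p) | S(z))) & ((forall u. ~J(u)) | (exists q. J(q)))
Finally move all quantifiers to the prefix:
  forall y. forall w. forall z. exists p. forall u. exists q. (J(y) & ~J(w) & (J(p) | S(z)) & (~J(u) | J(q)))

forall y. forall w. forall z. exists p. forall u. exists q. (J(y) & ~J(w) & (J(p) | S(z)) & (~J(u) | J(q)))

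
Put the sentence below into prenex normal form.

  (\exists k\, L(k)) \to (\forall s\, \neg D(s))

\forall k\, \forall s\, (\neg L(k) \lor \neg D(s))

Eliminate → and ↔ using ¬ and ∨.
  \neg (\exists k\, L(k)) \lor (\forall s\, \neg D(s))
Drive negations inward (¬∀x A ≡ ∃x ¬A, ¬∃x A ≡ ∀x ¬A, De Morgan for ∧/∨):
  (\forall k\, \neg L(k)) \lor (\forall s\, \neg D(s))
All bound variables are already distinct, so no renaming is needed.
Finally move all quantifiers to the prefix:
  \forall k\, \forall s\, (\neg L(k) \lor \neg D(s))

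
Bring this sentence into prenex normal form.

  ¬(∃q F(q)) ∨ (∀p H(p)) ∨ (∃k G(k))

Move each ¬ inward, flipping quantifiers it crosses:
  (∀q ¬F(q)) ∨ (∀p H(p)) ∨ (∃k G(k))
Extract every quantifier outward, since the variables are now distinct and don't occur free across branches:
  ∀q ∀p ∃k (¬F(q) ∨ H(p) ∨ G(k))

∀q ∀p ∃k (¬F(q) ∨ H(p) ∨ G(k))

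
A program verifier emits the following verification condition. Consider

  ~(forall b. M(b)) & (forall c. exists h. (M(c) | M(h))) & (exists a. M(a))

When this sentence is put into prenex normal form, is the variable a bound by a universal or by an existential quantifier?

Drive negations inward (¬∀x A ≡ ∃x ¬A, ¬∃x A ≡ ∀x ¬A, De Morgan for ∧/∨):
  (exists b. ~M(b)) & (forall c. exists h. (M(c) | M(h))) & (exists a. M(a))
All bound variables are already distinct, so no renaming is needed.
Finally move all quantifiers to the prefix:
  exists b. forall c. exists h. exists a. (~M(b) & (M(c) | M(h)) & M(a))
The quantifier exists a sits under an even number of negations, so it remains existential.

existential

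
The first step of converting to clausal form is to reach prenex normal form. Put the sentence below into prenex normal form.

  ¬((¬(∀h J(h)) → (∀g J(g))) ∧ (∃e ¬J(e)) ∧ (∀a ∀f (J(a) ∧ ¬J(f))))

First replace A → B with ¬A ∨ B.
  ¬((¬¬(∀h J(h)) ∨ (∀g J(g))) ∧ (∃e ¬J(e)) ∧ (∀a ∀f (J(a) ∧ ¬J(f))))
Push ¬ through the quantifiers and connectives to reach negation normal form:
  (∃h ¬J(h)) ∧ (∃g ¬J(g)) ∨ (∀e J(e)) ∨ (∃a ∃f (¬J(a) ∨ J(f)))
All bound variables are already distinct, so no renaming is needed.
Extract every quantifier outward, since the variables are now distinct and don't occur free across branches:
  ∃h ∃g ∀e ∃a ∃f (¬J(h) ∧ ¬J(g) ∨ J(e) ∨ ¬J(a) ∨ J(f))

∃h ∃g ∀e ∃a ∃f (¬J(h) ∧ ¬J(g) ∨ J(e) ∨ ¬J(a) ∨ J(f))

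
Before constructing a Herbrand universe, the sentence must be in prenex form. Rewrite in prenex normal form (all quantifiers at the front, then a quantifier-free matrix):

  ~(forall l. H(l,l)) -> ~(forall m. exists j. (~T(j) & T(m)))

Eliminate → and ↔ using ¬ and ∨.
  ~~(forall l. H(l,l)) | ~(forall m. exists j. (~T(j) & T(m)))
Move each ¬ inward, flipping quantifiers it crosses:
  (forall l. H(l,l)) | (exists m. forall j. (T(j) | ~T(m)))
Finally move all quantifiers to the prefix:
  forall l. exists m. forall j. (H(l,l) | T(j) | ~T(m))

forall l. exists m. forall j. (H(l,l) | T(j) | ~T(m))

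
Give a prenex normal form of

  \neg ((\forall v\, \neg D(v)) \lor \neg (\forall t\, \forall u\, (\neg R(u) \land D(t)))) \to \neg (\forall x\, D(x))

\forall v\, \exists t\, \exists u\, \exists x\, (\neg D(v) \lor R(u) \lor \neg D(t) \lor \neg D(x))

Rewrite implications/biconditionals: A → B as ¬A ∨ B.
  \neg \neg ((\forall v\, \neg D(v)) \lor \neg (\forall t\, \forall u\, (\neg R(u) \land D(t)))) \lor \neg (\forall x\, D(x))
Move each ¬ inward, flipping quantifiers it crosses:
  (\forall v\, \neg D(v)) \lor (\exists t\, \exists u\, (R(u) \lor \neg D(t))) \lor (\exists x\, \neg D(x))
All bound variables are already distinct, so no renaming is needed.
Pull the quantifiers to the front (each side's bound variable is not free in the other side):
  \forall v\, \exists t\, \exists u\, \exists x\, (\neg D(v) \lor R(u) \lor \neg D(t) \lor \neg D(x))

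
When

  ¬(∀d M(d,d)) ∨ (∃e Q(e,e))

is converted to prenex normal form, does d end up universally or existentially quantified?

Push ¬ through the quantifiers and connectives to reach negation normal form:
  (∃d ¬M(d,d)) ∨ (∃e Q(e,e))
All bound variables are already distinct, so no renaming is needed.
Finally move all quantifiers to the prefix:
  ∃d ∃e (¬M(d,d) ∨ Q(e,e))
The quantifier ∀d sits under an odd number of negations, so it flips to ∃d.

existential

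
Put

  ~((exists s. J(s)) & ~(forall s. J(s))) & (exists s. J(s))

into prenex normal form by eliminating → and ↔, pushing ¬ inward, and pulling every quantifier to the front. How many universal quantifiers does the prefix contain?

Push ¬ through the quantifiers and connectives to reach negation normal form:
  ((forall s. ~J(s)) | (forall s. J(s))) & (exists s. J(s))
Rename bound variables to avoid capture: s↦r, s↦x1.
  ((forall s. ~J(s)) | (forall r. J(r))) & (exists x1. J(x1))
Finally move all quantifiers to the prefix:
  forall s. forall r. exists x1. ((~J(s) | J(r)) & J(x1))
The prefix is forall s forall r exists x1: 2 universal, 1 existential.

2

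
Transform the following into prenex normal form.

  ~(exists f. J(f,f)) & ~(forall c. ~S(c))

Drive negations inward (¬∀x A ≡ ∃x ¬A, ¬∃x A ≡ ∀x ¬A, De Morgan for ∧/∨):
  (forall f. ~J(f,f)) & (exists c. S(c))
All bound variables are already distinct, so no renaming is needed.
Extract every quantifier outward, since the variables are now distinct and don't occur free across branches:
  forall f. exists c. (~J(f,f) & S(c))

forall f. exists c. (~J(f,f) & S(c))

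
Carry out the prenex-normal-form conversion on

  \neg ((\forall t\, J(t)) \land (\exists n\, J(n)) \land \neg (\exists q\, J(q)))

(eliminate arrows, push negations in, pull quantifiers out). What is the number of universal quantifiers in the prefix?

1

Drive negations inward (¬∀x A ≡ ∃x ¬A, ¬∃x A ≡ ∀x ¬A, De Morgan for ∧/∨):
  (\exists t\, \neg J(t)) \lor (\forall n\, \neg J(n)) \lor (\exists q\, J(q))
All bound variables are already distinct, so no renaming is needed.
Extract every quantifier outward, since the variables are now distinct and don't occur free across branches:
  \exists t\, \forall n\, \exists q\, (\neg J(t) \lor \neg J(n) \lor J(q))
The prefix is \exists t \forall n \exists q: 1 universal, 2 existential.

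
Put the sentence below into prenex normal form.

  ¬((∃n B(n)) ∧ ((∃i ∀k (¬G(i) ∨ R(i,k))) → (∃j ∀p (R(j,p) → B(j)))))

Rewrite implications/biconditionals: A → B as ¬A ∨ B.
  ¬((∃n B(n)) ∧ (¬(∃i ∀k (¬G(i) ∨ R(i,k))) ∨ (∃j ∀p (¬R(j,p) ∨ B(j)))))
Move each ¬ inward, flipping quantifiers it crosses:
  (∀n ¬B(n)) ∨ (∃i ∀k (¬G(i) ∨ R(i,k))) ∧ (∀j ∃p (R(j,p) ∧ ¬B(j)))
All bound variables are already distinct, so no renaming is needed.
Finally move all quantifiers to the prefix:
  ∀n ∃i ∀k ∀j ∃p (¬B(n) ∨ (¬G(i) ∨ R(i,k)) ∧ R(j,p) ∧ ¬B(j))

∀n ∃i ∀k ∀j ∃p (¬B(n) ∨ (¬G(i) ∨ R(i,k)) ∧ R(j,p) ∧ ¬B(j))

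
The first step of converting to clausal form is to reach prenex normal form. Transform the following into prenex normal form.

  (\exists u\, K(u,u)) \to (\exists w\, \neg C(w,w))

Eliminate → and ↔ using ¬ and ∨.
  \neg (\exists u\, K(u,u)) \lor (\exists w\, \neg C(w,w))
Move each ¬ inward, flipping quantifiers it crosses:
  (\forall u\, \neg K(u,u)) \lor (\exists w\, \neg C(w,w))
Pull the quantifiers to the front (each side's bound variable is not free in the other side):
  \forall u\, \exists w\, (\neg K(u,u) \lor \neg C(w,w))

\forall u\, \exists w\, (\neg K(u,u) \lor \neg C(w,w))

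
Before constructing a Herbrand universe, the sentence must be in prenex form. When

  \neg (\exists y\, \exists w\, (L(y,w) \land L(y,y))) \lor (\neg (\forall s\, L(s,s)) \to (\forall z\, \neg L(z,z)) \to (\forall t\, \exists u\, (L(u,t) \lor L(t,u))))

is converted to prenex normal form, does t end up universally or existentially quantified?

Rewrite implications/biconditionals: A → B as ¬A ∨ B.
  \neg (\exists y\, \exists w\, (L(y,w) \land L(y,y))) \lor \neg \neg (\forall s\, L(s,s)) \lor \neg (\forall z\, \neg L(z,z)) \lor (\forall t\, \exists u\, (L(u,t) \lor L(t,u)))
Drive negations inward (¬∀x A ≡ ∃x ¬A, ¬∃x A ≡ ∀x ¬A, De Morgan for ∧/∨):
  (\forall y\, \forall w\, (\neg L(y,w) \lor \neg L(y,y))) \lor (\forall s\, L(s,s)) \lor (\exists z\, L(z,z)) \lor (\forall t\, \exists u\, (L(u,t) \lor L(t,u)))
All bound variables are already distinct, so no renaming is needed.
Pull the quantifiers to the front (each side's bound variable is not free in the other side):
  \forall y\, \forall w\, \forall s\, \exists z\, \forall t\, \exists u\, (\neg L(y,w) \lor \neg L(y,y) \lor L(s,s) \lor L(z,z) \lor L(u,t) \lor L(t,u))
The quantifier \forall t sits under an even number of negations (counting the antecedent side of each →), so it remains universal.

universal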